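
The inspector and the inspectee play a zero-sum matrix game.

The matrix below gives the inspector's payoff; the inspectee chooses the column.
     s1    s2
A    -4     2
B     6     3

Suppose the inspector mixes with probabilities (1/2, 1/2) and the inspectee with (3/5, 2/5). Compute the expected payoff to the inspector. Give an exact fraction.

Against (3/5, 2/5), each row's expected payoff is A: -8/5; B: 24/5.
Taking the (1/2, 1/2)-weighted average: (1/2)·(-8/5) + (1/2)·(24/5) = 8/5.

8/5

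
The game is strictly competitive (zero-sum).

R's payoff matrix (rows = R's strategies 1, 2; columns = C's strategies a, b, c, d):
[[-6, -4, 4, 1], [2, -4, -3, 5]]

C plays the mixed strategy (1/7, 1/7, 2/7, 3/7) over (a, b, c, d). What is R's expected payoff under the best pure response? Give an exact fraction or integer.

1: (-6)·(1/7) + (-4)·(1/7) + (4)·(2/7) + (1)·(3/7) = 1/7.
2: (2)·(1/7) + (-4)·(1/7) + (-3)·(2/7) + (5)·(3/7) = 1.
The best pure response is 2 with expected payoff 1.

1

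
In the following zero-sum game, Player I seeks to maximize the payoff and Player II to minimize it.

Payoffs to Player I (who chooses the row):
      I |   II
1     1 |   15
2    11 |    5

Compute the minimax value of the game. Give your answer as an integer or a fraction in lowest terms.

Row minima are 1 and 5, so Player I's maximin is 5; column maxima are 11 and 15, so Player II's minimax is 11. These differ, so the equilibrium is in mixed strategies.
Let Player I play 1 with probability p. Player II is indifferent when p + 11(1−p) = 15p + 5(1−p), giving p = 3/10.
Let Player II play I with probability q. Player I is indifferent when q + 15(1−q) = 11q + 5(1−q), giving q = 1/2.
The value is 1·(1/2) + (15)·(1/2) = 8.

8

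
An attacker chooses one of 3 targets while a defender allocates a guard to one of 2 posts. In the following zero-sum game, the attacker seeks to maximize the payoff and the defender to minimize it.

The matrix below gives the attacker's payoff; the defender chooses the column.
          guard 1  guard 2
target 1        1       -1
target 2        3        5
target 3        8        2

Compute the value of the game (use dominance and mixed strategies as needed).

Row target 1 is strictly dominated by row target 2, so the attacker never plays it.
The remaining 2×2 game on (target 2, target 3) × (guard 1, guard 2) has no saddle point. Let the attacker play target 2 with probability p; indifference gives 3p + 8(1−p) = 5p + 2(1−p), so p = 3/4.
Similarly the defender's optimal q on guard 1 is 3/8, and the value is 3·(3/8) + (5)·(5/8) = 17/4.

17/4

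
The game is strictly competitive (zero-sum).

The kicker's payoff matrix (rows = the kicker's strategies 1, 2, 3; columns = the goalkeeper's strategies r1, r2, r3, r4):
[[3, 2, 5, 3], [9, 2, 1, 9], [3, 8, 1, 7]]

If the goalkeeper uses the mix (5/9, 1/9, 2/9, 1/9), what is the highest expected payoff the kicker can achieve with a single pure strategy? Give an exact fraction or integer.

58/9

1: (3)·(5/9) + (2)·(1/9) + (5)·(2/9) + (3)·(1/9) = 10/3.
2: (9)·(5/9) + (2)·(1/9) + (1)·(2/9) + (9)·(1/9) = 58/9.
3: (3)·(5/9) + (8)·(1/9) + (1)·(2/9) + (7)·(1/9) = 32/9.
The best pure response is 2 with expected payoff 58/9.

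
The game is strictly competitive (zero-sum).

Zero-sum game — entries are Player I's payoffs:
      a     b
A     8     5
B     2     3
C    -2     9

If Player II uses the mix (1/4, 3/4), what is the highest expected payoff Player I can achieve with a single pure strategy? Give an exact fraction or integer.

25/4

A: (8)·(1/4) + (5)·(3/4) = 23/4.
B: (2)·(1/4) + (3)·(3/4) = 11/4.
C: (-2)·(1/4) + (9)·(3/4) = 25/4.
The best pure response is C with expected payoff 25/4.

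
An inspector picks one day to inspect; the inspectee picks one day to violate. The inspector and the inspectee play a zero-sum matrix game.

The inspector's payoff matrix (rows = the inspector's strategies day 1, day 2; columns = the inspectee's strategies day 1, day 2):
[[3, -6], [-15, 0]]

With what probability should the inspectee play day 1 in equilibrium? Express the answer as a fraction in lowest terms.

Row minima are -6 and -15, so the inspector's maximin is -6; column maxima are 3 and 0, so the inspectee's minimax is 0. These differ, so the equilibrium is in mixed strategies.
Let the inspectee play day 1 with probability q. The inspector is indifferent when 3q − 6(1−q) = −15q, giving q = 1/4.

1/4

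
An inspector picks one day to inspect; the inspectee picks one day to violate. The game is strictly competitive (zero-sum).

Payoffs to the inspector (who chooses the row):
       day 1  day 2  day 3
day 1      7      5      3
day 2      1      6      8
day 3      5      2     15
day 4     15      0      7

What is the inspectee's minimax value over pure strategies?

The worst case (largest entry) in each column is day 1: 15, day 2: 6, day 3: 15.
The best (smallest) of these is 6.

6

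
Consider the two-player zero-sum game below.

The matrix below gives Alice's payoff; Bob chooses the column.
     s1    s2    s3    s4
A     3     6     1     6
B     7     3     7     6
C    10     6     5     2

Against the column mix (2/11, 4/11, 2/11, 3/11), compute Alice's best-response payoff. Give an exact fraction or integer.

60/11

A: (3)·(2/11) + (6)·(4/11) + (1)·(2/11) + (6)·(3/11) = 50/11.
B: (7)·(2/11) + (3)·(4/11) + (7)·(2/11) + (6)·(3/11) = 58/11.
C: (10)·(2/11) + (6)·(4/11) + (5)·(2/11) + (2)·(3/11) = 60/11.
The best pure response is C with expected payoff 60/11.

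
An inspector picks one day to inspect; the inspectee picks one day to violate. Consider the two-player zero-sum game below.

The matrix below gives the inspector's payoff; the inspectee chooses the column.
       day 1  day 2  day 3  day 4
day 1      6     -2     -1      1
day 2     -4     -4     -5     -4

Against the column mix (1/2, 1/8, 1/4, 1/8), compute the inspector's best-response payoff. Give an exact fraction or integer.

21/8

day 1: (6)·(1/2) + (-2)·(1/8) + (-1)·(1/4) + (1)·(1/8) = 21/8.
day 2: (-4)·(1/2) + (-4)·(1/8) + (-5)·(1/4) + (-4)·(1/8) = -17/4.
The best pure response is day 1 with expected payoff 21/8.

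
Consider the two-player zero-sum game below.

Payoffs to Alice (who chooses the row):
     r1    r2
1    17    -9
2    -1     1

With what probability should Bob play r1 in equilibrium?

Row minima are -9 and -1, so Alice's maximin is -1; column maxima are 17 and 1, so Bob's minimax is 1. These differ, so the equilibrium is in mixed strategies.
Let Bob play r1 with probability q. Alice is indifferent when 17q − 9(1−q) = −q + (1−q), giving q = 5/14.

5/14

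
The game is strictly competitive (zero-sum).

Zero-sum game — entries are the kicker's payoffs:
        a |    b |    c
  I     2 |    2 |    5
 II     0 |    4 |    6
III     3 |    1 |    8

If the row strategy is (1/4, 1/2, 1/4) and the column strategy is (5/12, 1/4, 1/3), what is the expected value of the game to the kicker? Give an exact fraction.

Against (5/12, 1/4, 1/3), each row's expected payoff is I: 3; II: 3; III: 25/6.
Taking the (1/4, 1/2, 1/4)-weighted average: (1/4)·(3) + (1/2)·(3) + (1/4)·(25/6) = 79/24.

79/24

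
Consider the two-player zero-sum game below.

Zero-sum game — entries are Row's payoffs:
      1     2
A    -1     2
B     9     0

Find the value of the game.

3/2

Row minima are -1 and 0, so Row's maximin is 0; column maxima are 9 and 2, so Column's minimax is 2. These differ, so the equilibrium is in mixed strategies.
Let Row play A with probability p. Column is indifferent when −p + 9(1−p) = 2p, giving p = 3/4.
Let Column play 1 with probability q. Row is indifferent when −q + 2(1−q) = 9q, giving q = 1/6.
The value is -1·(1/6) + (2)·(5/6) = 3/2.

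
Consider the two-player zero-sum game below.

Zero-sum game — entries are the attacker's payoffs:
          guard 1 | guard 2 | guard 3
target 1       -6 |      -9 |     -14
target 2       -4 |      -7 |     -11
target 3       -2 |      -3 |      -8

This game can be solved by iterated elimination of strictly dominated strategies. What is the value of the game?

Row target 2 is strictly dominated by row target 3 (-2>-4, -3>-7, -8>-11); eliminate target 2.
Column guard 1 is strictly dominated by guard 2 for the defender (-9<-6, -3<-2); eliminate guard 1.
Column guard 2 is strictly dominated by guard 3 for the defender (-14<-9, -8<-3); eliminate guard 2.
Row target 1 is strictly dominated by row target 3 (-8>-14); eliminate target 1.
Only (target 3, guard 3) remains, with payoff -8.

-8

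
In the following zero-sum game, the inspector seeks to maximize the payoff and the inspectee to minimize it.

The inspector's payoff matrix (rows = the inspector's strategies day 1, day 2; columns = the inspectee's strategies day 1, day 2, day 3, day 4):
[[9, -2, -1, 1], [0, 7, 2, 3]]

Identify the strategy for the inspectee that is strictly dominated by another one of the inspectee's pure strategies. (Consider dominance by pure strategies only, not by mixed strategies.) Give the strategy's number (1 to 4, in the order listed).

The inspectee prefers columns that give the inspector less. Compare day 4 with day 3: -1 < 1, 2 < 3.
So day 3 strictly dominates day 4 for the inspectee; day 4 is strictly dominated.

4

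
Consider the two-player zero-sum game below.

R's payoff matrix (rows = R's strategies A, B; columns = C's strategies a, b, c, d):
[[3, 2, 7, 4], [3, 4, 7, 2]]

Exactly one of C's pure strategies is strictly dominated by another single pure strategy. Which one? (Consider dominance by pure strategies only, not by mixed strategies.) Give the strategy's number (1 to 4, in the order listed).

C prefers columns that give R less. Compare c with a: 3 < 7, 3 < 7.
So a strictly dominates c for C; c is strictly dominated.

3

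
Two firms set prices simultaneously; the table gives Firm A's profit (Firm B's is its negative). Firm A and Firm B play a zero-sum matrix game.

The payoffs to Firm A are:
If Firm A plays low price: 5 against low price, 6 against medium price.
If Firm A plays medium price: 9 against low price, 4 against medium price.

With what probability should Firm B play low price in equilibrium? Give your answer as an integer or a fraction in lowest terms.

Row minima are 5 and 4, so Firm A's maximin is 5; column maxima are 9 and 6, so Firm B's minimax is 6. These differ, so the equilibrium is in mixed strategies.
Let Firm B play low price with probability q. Firm A is indifferent when 5q + 6(1−q) = 9q + 4(1−q), giving q = 1/3.

1/3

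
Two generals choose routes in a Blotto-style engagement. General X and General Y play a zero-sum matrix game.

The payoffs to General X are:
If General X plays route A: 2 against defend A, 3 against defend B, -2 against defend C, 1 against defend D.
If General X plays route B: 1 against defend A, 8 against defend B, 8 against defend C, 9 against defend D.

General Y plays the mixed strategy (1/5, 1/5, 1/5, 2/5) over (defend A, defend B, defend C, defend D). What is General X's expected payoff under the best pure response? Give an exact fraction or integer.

route A: (2)·(1/5) + (3)·(1/5) + (-2)·(1/5) + (1)·(2/5) = 1.
route B: (1)·(1/5) + (8)·(1/5) + (8)·(1/5) + (9)·(2/5) = 7.
The best pure response is route B with expected payoff 7.

7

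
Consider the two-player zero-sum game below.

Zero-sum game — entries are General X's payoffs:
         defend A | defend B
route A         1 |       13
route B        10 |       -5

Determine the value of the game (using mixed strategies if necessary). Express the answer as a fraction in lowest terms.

Row minima are 1 and -5, so General X's maximin is 1; column maxima are 10 and 13, so General Y's minimax is 10. These differ, so the equilibrium is in mixed strategies.
Let General X play route A with probability p. General Y is indifferent when p + 10(1−p) = 13p − 5(1−p), giving p = 5/9.
Let General Y play defend A with probability q. General X is indifferent when q + 13(1−q) = 10q − 5(1−q), giving q = 2/3.
The value is 1·(2/3) + (13)·(1/3) = 5.

5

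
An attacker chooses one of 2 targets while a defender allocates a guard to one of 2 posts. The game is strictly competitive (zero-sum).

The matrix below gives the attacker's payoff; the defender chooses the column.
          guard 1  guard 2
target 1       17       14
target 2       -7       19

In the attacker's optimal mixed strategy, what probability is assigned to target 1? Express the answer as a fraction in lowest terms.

26/29

Row minima are 14 and -7, so the attacker's maximin is 14; column maxima are 17 and 19, so the defender's minimax is 17. These differ, so the equilibrium is in mixed strategies.
Let the attacker play target 1 with probability p. The defender is indifferent when 17p − 7(1−p) = 14p + 19(1−p), giving p = 26/29.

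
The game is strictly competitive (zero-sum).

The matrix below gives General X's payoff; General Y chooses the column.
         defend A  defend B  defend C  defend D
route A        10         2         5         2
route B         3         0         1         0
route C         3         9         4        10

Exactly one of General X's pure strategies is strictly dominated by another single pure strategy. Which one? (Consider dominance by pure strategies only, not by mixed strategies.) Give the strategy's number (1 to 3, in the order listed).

2

Compare route B with route A: 10 > 3, 2 > 0, 5 > 1, 2 > 0.
So route A strictly dominates route B for General X; route B is strictly dominated.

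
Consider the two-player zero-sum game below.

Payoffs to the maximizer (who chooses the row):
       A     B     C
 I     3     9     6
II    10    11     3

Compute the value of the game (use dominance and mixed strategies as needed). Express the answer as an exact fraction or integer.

Column B is strictly dominated by A for the minimizer (it gives the maximizer more in every row).
The remaining 2×2 game on (I, II) × (A, C) has no saddle point. Let the maximizer play I with probability p; indifference gives 3p + 10(1−p) = 6p + 3(1−p), so p = 7/10.
Similarly the minimizer's optimal q on A is 3/10, and the value is 3·(3/10) + (6)·(7/10) = 51/10.

51/10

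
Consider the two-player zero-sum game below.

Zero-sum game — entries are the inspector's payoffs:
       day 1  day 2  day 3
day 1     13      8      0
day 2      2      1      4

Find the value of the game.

32/11

Column day 1 is strictly dominated by day 2 for the inspectee (it gives the inspector more in every row).
The remaining 2×2 game on (day 1, day 2) × (day 2, day 3) has no saddle point. Let the inspector play day 1 with probability p; indifference gives 8p + (1−p) = 4(1−p), so p = 3/11.
Similarly the inspectee's optimal q on day 2 is 4/11, and the value is 8·(4/11) + (0)·(7/11) = 32/11.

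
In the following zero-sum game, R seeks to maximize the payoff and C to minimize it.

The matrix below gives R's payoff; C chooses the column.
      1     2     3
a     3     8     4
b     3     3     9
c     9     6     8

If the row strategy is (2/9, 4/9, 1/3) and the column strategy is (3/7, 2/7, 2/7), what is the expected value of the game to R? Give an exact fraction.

121/21

Against (3/7, 2/7, 2/7), each row's expected payoff is a: 33/7; b: 33/7; c: 55/7.
Taking the (2/9, 4/9, 1/3)-weighted average: (2/9)·(33/7) + (4/9)·(33/7) + (1/3)·(55/7) = 121/21.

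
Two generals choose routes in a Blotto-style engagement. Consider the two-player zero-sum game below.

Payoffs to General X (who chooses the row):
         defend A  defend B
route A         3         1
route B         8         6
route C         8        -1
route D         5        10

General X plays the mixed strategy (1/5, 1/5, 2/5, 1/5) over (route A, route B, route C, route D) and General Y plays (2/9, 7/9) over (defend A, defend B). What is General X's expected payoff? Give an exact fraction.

Against (2/9, 7/9), each row's expected payoff is route A: 13/9; route B: 58/9; route C: 1; route D: 80/9.
Taking the (1/5, 1/5, 2/5, 1/5)-weighted average: (1/5)·(13/9) + (1/5)·(58/9) + (2/5)·(1) + (1/5)·(80/9) = 169/45.

169/45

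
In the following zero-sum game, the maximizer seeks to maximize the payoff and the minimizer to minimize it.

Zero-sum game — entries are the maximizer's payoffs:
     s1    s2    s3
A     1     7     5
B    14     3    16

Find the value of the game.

Column s3 is strictly dominated by s1 for the minimizer (it gives the maximizer more in every row).
The remaining 2×2 game on (A, B) × (s1, s2) has no saddle point. Let the maximizer play A with probability p; indifference gives p + 14(1−p) = 7p + 3(1−p), so p = 11/17.
Similarly the minimizer's optimal q on s1 is 4/17, and the value is 1·(4/17) + (7)·(13/17) = 95/17.

95/17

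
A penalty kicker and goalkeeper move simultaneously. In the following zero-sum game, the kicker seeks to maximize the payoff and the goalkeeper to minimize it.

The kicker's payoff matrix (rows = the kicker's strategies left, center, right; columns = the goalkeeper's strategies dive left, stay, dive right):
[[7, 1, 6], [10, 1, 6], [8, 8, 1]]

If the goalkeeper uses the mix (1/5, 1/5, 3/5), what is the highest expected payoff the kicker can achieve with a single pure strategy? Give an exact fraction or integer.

left: (7)·(1/5) + (1)·(1/5) + (6)·(3/5) = 26/5.
center: (10)·(1/5) + (1)·(1/5) + (6)·(3/5) = 29/5.
right: (8)·(1/5) + (8)·(1/5) + (1)·(3/5) = 19/5.
The best pure response is center with expected payoff 29/5.

29/5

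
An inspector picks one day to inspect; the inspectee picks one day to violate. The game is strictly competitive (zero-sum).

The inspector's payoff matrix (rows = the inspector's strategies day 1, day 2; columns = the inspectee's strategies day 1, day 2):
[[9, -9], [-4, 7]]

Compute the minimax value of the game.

27/29

Row minima are -9 and -4, so the inspector's maximin is -4; column maxima are 9 and 7, so the inspectee's minimax is 7. These differ, so the equilibrium is in mixed strategies.
Let the inspector play day 1 with probability p. The inspectee is indifferent when 9p − 4(1−p) = −9p + 7(1−p), giving p = 11/29.
Let the inspectee play day 1 with probability q. The inspector is indifferent when 9q − 9(1−q) = −4q + 7(1−q), giving q = 16/29.
The value is 9·(16/29) + (-9)·(13/29) = 27/29.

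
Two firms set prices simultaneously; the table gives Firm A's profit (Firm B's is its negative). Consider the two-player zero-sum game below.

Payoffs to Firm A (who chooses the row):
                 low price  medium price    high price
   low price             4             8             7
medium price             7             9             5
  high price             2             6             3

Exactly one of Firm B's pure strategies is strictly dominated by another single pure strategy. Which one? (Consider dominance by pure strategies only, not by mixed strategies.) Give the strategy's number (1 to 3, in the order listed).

2

Firm B prefers columns that give Firm A less. Compare medium price with low price: 4 < 8, 7 < 9, 2 < 6.
So low price strictly dominates medium price for Firm B; medium price is strictly dominated.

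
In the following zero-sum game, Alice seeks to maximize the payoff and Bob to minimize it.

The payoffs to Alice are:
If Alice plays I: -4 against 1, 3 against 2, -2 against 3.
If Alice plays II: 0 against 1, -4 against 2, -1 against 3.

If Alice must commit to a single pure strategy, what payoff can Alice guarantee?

-4

The worst-case payoff for each row is I: -4, II: -4.
The best of these is -4.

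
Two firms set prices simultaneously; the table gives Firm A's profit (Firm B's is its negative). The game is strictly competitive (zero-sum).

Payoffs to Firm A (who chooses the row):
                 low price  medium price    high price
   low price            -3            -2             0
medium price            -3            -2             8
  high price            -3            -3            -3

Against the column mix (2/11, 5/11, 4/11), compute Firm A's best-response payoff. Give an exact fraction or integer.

16/11

low price: (-3)·(2/11) + (-2)·(5/11) + (0)·(4/11) = -16/11.
medium price: (-3)·(2/11) + (-2)·(5/11) + (8)·(4/11) = 16/11.
high price: (-3)·(2/11) + (-3)·(5/11) + (-3)·(4/11) = -3.
The best pure response is medium price with expected payoff 16/11.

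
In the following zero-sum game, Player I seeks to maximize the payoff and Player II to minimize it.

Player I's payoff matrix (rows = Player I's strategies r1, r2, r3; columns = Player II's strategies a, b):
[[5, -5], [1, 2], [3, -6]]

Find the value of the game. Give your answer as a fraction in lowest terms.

Row r3 is strictly dominated by row r1, so Player I never plays it.
The remaining 2×2 game on (r1, r2) × (a, b) has no saddle point. Let Player I play r1 with probability p; indifference gives 5p + (1−p) = −5p + 2(1−p), so p = 1/11.
Similarly Player II's optimal q on a is 7/11, and the value is 5·(7/11) + (-5)·(4/11) = 15/11.

15/11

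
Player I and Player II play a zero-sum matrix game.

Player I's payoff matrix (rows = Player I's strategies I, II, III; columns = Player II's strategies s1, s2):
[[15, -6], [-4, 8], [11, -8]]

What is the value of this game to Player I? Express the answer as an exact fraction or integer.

32/11

Row III is strictly dominated by row I, so Player I never plays it.
The remaining 2×2 game on (I, II) × (s1, s2) has no saddle point. Let Player I play I with probability p; indifference gives 15p − 4(1−p) = −6p + 8(1−p), so p = 4/11.
Similarly Player II's optimal q on s1 is 14/33, and the value is 15·(14/33) + (-6)·(19/33) = 32/11.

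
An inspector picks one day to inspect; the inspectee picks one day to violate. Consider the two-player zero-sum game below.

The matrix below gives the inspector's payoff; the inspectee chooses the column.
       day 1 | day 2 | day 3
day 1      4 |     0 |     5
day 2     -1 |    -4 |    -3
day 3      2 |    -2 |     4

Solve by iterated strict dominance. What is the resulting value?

0

Row day 2 is strictly dominated by row day 1 (4>-1, 0>-4, 5>-3); eliminate day 2.
Row day 3 is strictly dominated by row day 1 (4>2, 0>-2, 5>4); eliminate day 3.
Column day 1 is strictly dominated by day 2 for the inspectee (0<4); eliminate day 1.
Column day 3 is strictly dominated by day 2 for the inspectee (0<5); eliminate day 3.
Only (day 1, day 2) remains, with payoff 0.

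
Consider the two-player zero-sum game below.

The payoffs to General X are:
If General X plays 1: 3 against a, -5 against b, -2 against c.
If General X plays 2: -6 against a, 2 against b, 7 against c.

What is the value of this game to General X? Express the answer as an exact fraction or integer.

-3/2

Column c is strictly dominated by b for General Y (it gives General X more in every row).
The remaining 2×2 game on (1, 2) × (a, b) has no saddle point. Let General X play 1 with probability p; indifference gives 3p − 6(1−p) = −5p + 2(1−p), so p = 1/2.
Similarly General Y's optimal q on a is 7/16, and the value is 3·(7/16) + (-5)·(9/16) = -3/2.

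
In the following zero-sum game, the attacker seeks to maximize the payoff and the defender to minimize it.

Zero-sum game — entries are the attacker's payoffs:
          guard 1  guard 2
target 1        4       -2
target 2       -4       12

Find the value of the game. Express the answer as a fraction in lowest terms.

Row minima are -2 and -4, so the attacker's maximin is -2; column maxima are 4 and 12, so the defender's minimax is 4. These differ, so the equilibrium is in mixed strategies.
Let the attacker play target 1 with probability p. The defender is indifferent when 4p − 4(1−p) = −2p + 12(1−p), giving p = 8/11.
Let the defender play guard 1 with probability q. The attacker is indifferent when 4q − 2(1−q) = −4q + 12(1−q), giving q = 7/11.
The value is 4·(7/11) + (-2)·(4/11) = 20/11.

20/11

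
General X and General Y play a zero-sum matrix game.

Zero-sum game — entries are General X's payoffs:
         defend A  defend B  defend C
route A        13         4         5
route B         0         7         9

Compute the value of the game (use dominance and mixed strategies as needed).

Column defend C is strictly dominated by defend B for General Y (it gives General X more in every row).
The remaining 2×2 game on (route A, route B) × (defend A, defend B) has no saddle point. Let General X play route A with probability p; indifference gives 13p = 4p + 7(1−p), so p = 7/16.
Similarly General Y's optimal q on defend A is 3/16, and the value is 13·(3/16) + (4)·(13/16) = 91/16.

91/16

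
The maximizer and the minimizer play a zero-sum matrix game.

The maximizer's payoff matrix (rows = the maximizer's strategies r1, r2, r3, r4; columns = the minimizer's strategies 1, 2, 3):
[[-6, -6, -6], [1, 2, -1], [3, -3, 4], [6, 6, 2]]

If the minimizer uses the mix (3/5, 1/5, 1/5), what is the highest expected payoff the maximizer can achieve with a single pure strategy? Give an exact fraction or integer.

26/5

r1: (-6)·(3/5) + (-6)·(1/5) + (-6)·(1/5) = -6.
r2: (1)·(3/5) + (2)·(1/5) + (-1)·(1/5) = 4/5.
r3: (3)·(3/5) + (-3)·(1/5) + (4)·(1/5) = 2.
r4: (6)·(3/5) + (6)·(1/5) + (2)·(1/5) = 26/5.
The best pure response is r4 with expected payoff 26/5.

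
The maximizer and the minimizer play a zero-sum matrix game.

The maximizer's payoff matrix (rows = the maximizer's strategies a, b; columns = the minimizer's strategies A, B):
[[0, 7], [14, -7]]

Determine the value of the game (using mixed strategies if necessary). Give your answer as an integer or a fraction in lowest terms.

Row minima are 0 and -7, so the maximizer's maximin is 0; column maxima are 14 and 7, so the minimizer's minimax is 7. These differ, so the equilibrium is in mixed strategies.
Let the maximizer play a with probability p. The minimizer is indifferent when 14(1−p) = 7p − 7(1−p), giving p = 3/4.
Let the minimizer play A with probability q. The maximizer is indifferent when 7(1−q) = 14q − 7(1−q), giving q = 1/2.
The value is 0·(1/2) + (7)·(1/2) = 7/2.

7/2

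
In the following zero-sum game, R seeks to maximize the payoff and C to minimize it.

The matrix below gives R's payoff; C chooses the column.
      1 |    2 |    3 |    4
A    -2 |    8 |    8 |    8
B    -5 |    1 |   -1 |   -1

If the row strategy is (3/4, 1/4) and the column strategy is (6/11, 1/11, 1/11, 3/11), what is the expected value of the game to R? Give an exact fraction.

51/44

Against (6/11, 1/11, 1/11, 3/11), each row's expected payoff is A: 28/11; B: -3.
Taking the (3/4, 1/4)-weighted average: (3/4)·(28/11) + (1/4)·(-3) = 51/44.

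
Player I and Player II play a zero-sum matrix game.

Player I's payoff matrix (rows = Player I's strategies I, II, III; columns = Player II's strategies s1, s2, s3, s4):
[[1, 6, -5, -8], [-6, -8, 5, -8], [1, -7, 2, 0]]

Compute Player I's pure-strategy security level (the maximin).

The worst-case payoff for each row is I: -8, II: -8, III: -7.
The best of these is -7.

-7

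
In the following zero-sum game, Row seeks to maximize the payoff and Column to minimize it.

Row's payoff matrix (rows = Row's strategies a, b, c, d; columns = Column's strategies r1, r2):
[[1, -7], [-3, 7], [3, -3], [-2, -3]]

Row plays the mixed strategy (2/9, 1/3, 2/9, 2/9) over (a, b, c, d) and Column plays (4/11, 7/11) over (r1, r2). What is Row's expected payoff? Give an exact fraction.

Against (4/11, 7/11), each row's expected payoff is a: -45/11; b: 37/11; c: -9/11; d: -29/11.
Taking the (2/9, 1/3, 2/9, 2/9)-weighted average: (2/9)·(-45/11) + (1/3)·(37/11) + (2/9)·(-9/11) + (2/9)·(-29/11) = -5/9.

-5/9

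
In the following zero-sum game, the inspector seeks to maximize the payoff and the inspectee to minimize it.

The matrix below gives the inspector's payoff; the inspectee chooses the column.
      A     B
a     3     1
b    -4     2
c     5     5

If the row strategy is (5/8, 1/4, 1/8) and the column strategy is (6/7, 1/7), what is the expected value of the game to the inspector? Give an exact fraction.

Against (6/7, 1/7), each row's expected payoff is a: 19/7; b: -22/7; c: 5.
Taking the (5/8, 1/4, 1/8)-weighted average: (5/8)·(19/7) + (1/4)·(-22/7) + (1/8)·(5) = 43/28.

43/28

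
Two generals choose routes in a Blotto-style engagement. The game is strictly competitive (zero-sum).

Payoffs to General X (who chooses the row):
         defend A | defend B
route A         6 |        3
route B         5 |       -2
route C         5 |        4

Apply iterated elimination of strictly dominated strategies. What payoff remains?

4

Column defend A is strictly dominated by defend B for General Y (3<6, -2<5, 4<5); eliminate defend A.
Row route A is strictly dominated by row route C (4>3); eliminate route A.
Row route B is strictly dominated by row route C (4>-2); eliminate route B.
Only (route C, defend B) remains, with payoff 4.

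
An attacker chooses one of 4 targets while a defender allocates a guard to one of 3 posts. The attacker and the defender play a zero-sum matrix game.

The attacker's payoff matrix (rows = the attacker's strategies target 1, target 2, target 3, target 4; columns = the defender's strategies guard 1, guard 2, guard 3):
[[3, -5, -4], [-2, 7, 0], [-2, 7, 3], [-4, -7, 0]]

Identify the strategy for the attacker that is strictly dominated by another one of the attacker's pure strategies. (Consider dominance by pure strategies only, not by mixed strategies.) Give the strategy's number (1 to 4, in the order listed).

4

Compare target 4 with target 3: -2 > -4, 7 > -7, 3 > 0.
So target 3 strictly dominates target 4 for the attacker; target 4 is strictly dominated.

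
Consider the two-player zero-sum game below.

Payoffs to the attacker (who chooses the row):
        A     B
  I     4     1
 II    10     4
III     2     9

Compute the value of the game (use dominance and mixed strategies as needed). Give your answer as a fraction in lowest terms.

Row I is strictly dominated by row II, so the attacker never plays it.
The remaining 2×2 game on (II, III) × (A, B) has no saddle point. Let the attacker play II with probability p; indifference gives 10p + 2(1−p) = 4p + 9(1−p), so p = 7/13.
Similarly the defender's optimal q on A is 5/13, and the value is 10·(5/13) + (4)·(8/13) = 82/13.

82/13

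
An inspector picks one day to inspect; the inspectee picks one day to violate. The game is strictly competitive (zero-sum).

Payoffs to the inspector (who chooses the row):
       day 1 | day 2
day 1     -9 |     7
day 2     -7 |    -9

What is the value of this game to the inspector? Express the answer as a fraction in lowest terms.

Row minima are -9 and -9, so the inspector's maximin is -9; column maxima are -7 and 7, so the inspectee's minimax is -7. These differ, so the equilibrium is in mixed strategies.
Let the inspector play day 1 with probability p. The inspectee is indifferent when −9p − 7(1−p) = 7p − 9(1−p), giving p = 1/9.
Let the inspectee play day 1 with probability q. The inspector is indifferent when −9q + 7(1−q) = −7q − 9(1−q), giving q = 8/9.
The value is -9·(8/9) + (7)·(1/9) = -65/9.

-65/9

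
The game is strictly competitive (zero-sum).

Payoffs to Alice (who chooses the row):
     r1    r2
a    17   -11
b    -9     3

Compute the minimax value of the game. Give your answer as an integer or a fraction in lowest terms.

Row minima are -11 and -9, so Alice's maximin is -9; column maxima are 17 and 3, so Bob's minimax is 3. These differ, so the equilibrium is in mixed strategies.
Let Alice play a with probability p. Bob is indifferent when 17p − 9(1−p) = −11p + 3(1−p), giving p = 3/10.
Let Bob play r1 with probability q. Alice is indifferent when 17q − 11(1−q) = −9q + 3(1−q), giving q = 7/20.
The value is 17·(7/20) + (-11)·(13/20) = -6/5.

-6/5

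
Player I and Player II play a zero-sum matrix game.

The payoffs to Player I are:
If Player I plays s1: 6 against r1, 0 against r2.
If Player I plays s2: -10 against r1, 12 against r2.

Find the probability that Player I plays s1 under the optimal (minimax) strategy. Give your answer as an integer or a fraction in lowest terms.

Row minima are 0 and -10, so Player I's maximin is 0; column maxima are 6 and 12, so Player II's minimax is 6. These differ, so the equilibrium is in mixed strategies.
Let Player I play s1 with probability p. Player II is indifferent when 6p − 10(1−p) = 12(1−p), giving p = 11/14.

11/14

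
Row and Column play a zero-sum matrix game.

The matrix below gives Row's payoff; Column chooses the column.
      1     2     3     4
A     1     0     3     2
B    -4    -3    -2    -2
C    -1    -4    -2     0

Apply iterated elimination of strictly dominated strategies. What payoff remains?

0

Row B is strictly dominated by row A (1>-4, 0>-3, 3>-2, 2>-2); eliminate B.
Row C is strictly dominated by row A (1>-1, 0>-4, 3>-2, 2>0); eliminate C.
Column 3 is strictly dominated by 1 for Column (1<3); eliminate 3.
Column 1 is strictly dominated by 2 for Column (0<1); eliminate 1.
Column 4 is strictly dominated by 2 for Column (0<2); eliminate 4.
Only (A, 2) remains, with payoff 0.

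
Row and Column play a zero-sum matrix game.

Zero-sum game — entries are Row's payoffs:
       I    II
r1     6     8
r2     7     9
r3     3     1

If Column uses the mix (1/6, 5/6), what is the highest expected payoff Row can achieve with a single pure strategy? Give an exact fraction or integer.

26/3

r1: (6)·(1/6) + (8)·(5/6) = 23/3.
r2: (7)·(1/6) + (9)·(5/6) = 26/3.
r3: (3)·(1/6) + (1)·(5/6) = 4/3.
The best pure response is r2 with expected payoff 26/3.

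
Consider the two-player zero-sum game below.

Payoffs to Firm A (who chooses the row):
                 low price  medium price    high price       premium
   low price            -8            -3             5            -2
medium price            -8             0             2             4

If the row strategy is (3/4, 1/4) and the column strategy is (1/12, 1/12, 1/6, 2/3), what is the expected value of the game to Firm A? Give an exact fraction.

-23/48

Against (1/12, 1/12, 1/6, 2/3), each row's expected payoff is low price: -17/12; medium price: 7/3.
Taking the (3/4, 1/4)-weighted average: (3/4)·(-17/12) + (1/4)·(7/3) = -23/48.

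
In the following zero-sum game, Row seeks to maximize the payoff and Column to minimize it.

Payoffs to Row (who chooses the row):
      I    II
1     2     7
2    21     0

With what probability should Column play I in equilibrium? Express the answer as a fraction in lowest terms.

Row minima are 2 and 0, so Row's maximin is 2; column maxima are 21 and 7, so Column's minimax is 7. These differ, so the equilibrium is in mixed strategies.
Let Column play I with probability q. Row is indifferent when 2q + 7(1−q) = 21q, giving q = 7/26.

7/26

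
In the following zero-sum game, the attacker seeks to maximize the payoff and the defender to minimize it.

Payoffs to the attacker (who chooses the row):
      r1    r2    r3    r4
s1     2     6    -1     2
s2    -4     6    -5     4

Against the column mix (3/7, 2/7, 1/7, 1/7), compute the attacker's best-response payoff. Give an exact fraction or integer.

s1: (2)·(3/7) + (6)·(2/7) + (-1)·(1/7) + (2)·(1/7) = 19/7.
s2: (-4)·(3/7) + (6)·(2/7) + (-5)·(1/7) + (4)·(1/7) = -1/7.
The best pure response is s1 with expected payoff 19/7.

19/7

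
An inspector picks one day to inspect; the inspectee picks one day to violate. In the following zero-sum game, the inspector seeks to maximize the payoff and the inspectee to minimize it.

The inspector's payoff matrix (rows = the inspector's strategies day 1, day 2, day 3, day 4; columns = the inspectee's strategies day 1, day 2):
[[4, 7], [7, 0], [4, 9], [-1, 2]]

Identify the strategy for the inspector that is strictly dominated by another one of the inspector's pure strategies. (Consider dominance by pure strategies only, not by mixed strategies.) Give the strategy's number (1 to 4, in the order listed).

4

Compare day 4 with day 1: 4 > -1, 7 > 2.
So day 1 strictly dominates day 4 for the inspector; day 4 is strictly dominated.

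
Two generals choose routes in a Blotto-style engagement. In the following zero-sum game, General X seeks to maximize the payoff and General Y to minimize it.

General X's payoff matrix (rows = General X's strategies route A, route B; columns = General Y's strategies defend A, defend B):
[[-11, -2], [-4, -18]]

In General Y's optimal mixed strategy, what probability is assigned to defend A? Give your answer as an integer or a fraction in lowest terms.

16/23

Row minima are -11 and -18, so General X's maximin is -11; column maxima are -4 and -2, so General Y's minimax is -4. These differ, so the equilibrium is in mixed strategies.
Let General Y play defend A with probability q. General X is indifferent when −11q − 2(1−q) = −4q − 18(1−q), giving q = 16/23.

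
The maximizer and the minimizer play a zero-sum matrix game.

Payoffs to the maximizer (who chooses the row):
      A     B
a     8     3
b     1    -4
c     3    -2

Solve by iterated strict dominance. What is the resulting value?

Row b is strictly dominated by row a (8>1, 3>-4); eliminate b.
Column A is strictly dominated by B for the minimizer (3<8, -2<3); eliminate A.
Row c is strictly dominated by row a (3>-2); eliminate c.
Only (a, B) remains, with payoff 3.

3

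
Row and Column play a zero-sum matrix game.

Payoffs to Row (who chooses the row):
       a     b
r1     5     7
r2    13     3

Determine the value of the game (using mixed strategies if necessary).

19/3

Row minima are 5 and 3, so Row's maximin is 5; column maxima are 13 and 7, so Column's minimax is 7. These differ, so the equilibrium is in mixed strategies.
Let Row play r1 with probability p. Column is indifferent when 5p + 13(1−p) = 7p + 3(1−p), giving p = 5/6.
Let Column play a with probability q. Row is indifferent when 5q + 7(1−q) = 13q + 3(1−q), giving q = 1/3.
The value is 5·(1/3) + (7)·(2/3) = 19/3.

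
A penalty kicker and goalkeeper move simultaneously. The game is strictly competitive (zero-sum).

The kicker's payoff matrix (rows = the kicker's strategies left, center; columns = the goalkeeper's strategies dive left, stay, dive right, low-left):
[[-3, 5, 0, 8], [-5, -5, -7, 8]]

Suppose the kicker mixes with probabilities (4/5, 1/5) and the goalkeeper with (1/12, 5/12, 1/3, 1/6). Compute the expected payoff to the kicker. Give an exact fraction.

11/6

Against (1/12, 5/12, 1/3, 1/6), each row's expected payoff is left: 19/6; center: -7/2.
Taking the (4/5, 1/5)-weighted average: (4/5)·(19/6) + (1/5)·(-7/2) = 11/6.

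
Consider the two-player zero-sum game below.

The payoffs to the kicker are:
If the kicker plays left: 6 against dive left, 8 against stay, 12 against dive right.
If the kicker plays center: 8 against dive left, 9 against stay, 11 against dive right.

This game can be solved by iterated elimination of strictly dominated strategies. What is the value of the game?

8

Column stay is strictly dominated by dive left for the goalkeeper (6<8, 8<9); eliminate stay.
Column dive right is strictly dominated by dive left for the goalkeeper (6<12, 8<11); eliminate dive right.
Row left is strictly dominated by row center (8>6); eliminate left.
Only (center, dive left) remains, with payoff 8.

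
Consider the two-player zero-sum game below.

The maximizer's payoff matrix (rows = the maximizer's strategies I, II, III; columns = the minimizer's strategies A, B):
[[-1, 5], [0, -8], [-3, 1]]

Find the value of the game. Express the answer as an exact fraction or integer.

-4/7

Row III is strictly dominated by row I, so the maximizer never plays it.
The remaining 2×2 game on (I, II) × (A, B) has no saddle point. Let the maximizer play I with probability p; indifference gives −p = 5p − 8(1−p), so p = 4/7.
Similarly the minimizer's optimal q on A is 13/14, and the value is -1·(13/14) + (5)·(1/14) = -4/7.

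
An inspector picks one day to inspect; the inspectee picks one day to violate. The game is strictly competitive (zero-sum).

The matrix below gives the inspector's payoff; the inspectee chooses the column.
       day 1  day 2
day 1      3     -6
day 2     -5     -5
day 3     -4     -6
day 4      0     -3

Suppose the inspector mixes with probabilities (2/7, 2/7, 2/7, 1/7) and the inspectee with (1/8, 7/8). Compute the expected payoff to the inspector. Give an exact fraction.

-271/56

Against (1/8, 7/8), each row's expected payoff is day 1: -39/8; day 2: -5; day 3: -23/4; day 4: -21/8.
Taking the (2/7, 2/7, 2/7, 1/7)-weighted average: (2/7)·(-39/8) + (2/7)·(-5) + (2/7)·(-23/4) + (1/7)·(-21/8) = -271/56.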